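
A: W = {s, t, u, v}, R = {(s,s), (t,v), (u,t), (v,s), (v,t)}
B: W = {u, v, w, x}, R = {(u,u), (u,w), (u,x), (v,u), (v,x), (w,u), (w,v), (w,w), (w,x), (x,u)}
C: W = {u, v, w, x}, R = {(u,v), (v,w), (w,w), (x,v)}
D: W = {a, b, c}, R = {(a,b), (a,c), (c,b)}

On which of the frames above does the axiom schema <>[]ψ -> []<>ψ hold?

Frame correspondent (Sahlqvist): forall x forall y forall z (Rxy & Rxz -> exists w (Ryw & Rzw)) — i.e. convergence.
A: fails — Rvt and Rvs but t and s have no common successor.
B: holds.
C: holds.
D: fails — Rac and Rab but c and b have no common successor.
Valid on: B, C.

B, C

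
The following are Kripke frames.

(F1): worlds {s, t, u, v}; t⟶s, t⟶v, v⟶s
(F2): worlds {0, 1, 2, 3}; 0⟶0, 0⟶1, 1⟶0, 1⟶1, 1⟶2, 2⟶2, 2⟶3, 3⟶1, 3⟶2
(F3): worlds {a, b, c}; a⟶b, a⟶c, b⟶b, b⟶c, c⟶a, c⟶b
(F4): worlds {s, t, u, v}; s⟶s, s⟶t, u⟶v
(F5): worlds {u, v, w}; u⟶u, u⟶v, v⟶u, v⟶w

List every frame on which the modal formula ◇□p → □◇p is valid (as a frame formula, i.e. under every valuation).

(F3)

The schema corresponds to convergence: ∀x ∀y ∀z (Rxy ∧ Rxz → ∃w (Ryw ∧ Rzw)).
(F1): fails — Rts and Rts but s and s have no common successor.
(F2): fails — R10 and R12 but 0 and 2 have no common successor.
(F3): ✓.
(F4): fails — Rss and Rst but s and t have no common successor.
(F5): fails — Rvu and Rvw but u and w have no common successor.
Valid on: (F3).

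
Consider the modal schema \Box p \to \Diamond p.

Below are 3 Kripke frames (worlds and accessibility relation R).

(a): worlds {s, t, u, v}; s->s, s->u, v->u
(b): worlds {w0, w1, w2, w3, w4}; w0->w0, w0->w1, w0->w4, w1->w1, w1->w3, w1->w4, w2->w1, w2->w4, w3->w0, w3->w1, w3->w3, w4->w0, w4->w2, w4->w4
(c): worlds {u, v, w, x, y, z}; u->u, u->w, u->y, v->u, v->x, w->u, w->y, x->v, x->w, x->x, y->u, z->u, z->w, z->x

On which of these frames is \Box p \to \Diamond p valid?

Frame correspondent (Sahlqvist): \forall x \exists y Rxy — i.e. seriality.
(a): fails — world t has no successor.
(b): satisfies the condition.
(c): satisfies the condition.
Valid on: (b), (c).

(b), (c)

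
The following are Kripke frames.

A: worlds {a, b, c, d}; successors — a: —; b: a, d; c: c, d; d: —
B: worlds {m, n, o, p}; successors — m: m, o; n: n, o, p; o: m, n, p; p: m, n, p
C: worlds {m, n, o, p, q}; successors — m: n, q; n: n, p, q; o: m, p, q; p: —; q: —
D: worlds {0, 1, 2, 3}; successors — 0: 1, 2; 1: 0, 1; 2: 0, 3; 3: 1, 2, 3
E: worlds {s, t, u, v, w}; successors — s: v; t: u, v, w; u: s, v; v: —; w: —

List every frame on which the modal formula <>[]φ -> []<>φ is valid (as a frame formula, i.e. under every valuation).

B, D

The schema corresponds to convergence: forall x forall y forall z (Rxy & Rxz -> exists w (Ryw & Rzw)).
A: fails — Rba and Rba but a and a have no common successor.
B: ✓.
C: fails — Rmq and Rmq but q and q have no common successor.
D: ✓.
E: fails — Rsv and Rsv but v and v have no common successor.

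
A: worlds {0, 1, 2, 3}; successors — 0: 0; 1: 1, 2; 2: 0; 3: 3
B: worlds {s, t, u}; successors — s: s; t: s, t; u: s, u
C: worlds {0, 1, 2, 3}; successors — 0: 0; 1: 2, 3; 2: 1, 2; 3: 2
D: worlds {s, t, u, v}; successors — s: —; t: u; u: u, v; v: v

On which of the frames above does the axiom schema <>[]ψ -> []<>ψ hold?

B, C, D

The schema corresponds to convergence: forall x forall y forall z (Rxy & Rxz -> exists w (Ryw & Rzw)).
A: fails — R12 and R11 but 2 and 1 have no common successor.
B: condition met.
C: condition met.
D: condition met.
Valid on: B, C, D.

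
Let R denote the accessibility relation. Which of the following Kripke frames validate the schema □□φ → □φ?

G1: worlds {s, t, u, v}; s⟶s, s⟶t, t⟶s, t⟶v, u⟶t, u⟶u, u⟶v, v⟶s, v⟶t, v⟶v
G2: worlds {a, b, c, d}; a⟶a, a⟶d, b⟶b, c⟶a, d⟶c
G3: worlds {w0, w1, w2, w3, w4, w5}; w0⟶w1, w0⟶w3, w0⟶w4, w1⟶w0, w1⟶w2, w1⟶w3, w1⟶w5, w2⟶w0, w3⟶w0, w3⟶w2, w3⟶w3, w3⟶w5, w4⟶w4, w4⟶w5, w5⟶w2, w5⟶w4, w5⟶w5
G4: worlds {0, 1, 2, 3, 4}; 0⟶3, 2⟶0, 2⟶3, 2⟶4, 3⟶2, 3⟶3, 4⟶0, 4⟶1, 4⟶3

G1

This is the axiom for density; its first-order frame correspondent is ∀x ∀y (Rxy → ∃z (Rxz ∧ Rzy)).
G1: condition met.
G2: fails — Rdc but no z with Rdz and Rzc.
G3: fails — Rw0w1 but no z with Rw0z and Rzw1.
G4: fails — R40 but no z with R4z and Rz0.
Valid on: G1.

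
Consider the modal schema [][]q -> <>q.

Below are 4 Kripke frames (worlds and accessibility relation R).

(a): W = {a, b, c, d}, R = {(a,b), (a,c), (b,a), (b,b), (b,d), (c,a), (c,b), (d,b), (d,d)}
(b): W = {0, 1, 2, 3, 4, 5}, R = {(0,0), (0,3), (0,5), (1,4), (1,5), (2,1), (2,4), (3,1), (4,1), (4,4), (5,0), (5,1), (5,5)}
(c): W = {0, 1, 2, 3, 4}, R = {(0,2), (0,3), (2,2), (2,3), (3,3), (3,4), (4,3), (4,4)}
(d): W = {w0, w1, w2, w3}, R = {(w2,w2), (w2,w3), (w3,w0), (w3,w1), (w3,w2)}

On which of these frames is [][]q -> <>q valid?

(a)

This is the axiom for a generalized confluence (Geach) condition; its first-order frame correspondent is forall x exists w (x R^2 w & xRw).
(a): condition met.
(b): fails — at 3 but no w with 3R²w and 3Rw.
(c): fails — at 1 but no w with 1R²w and 1Rw.
(d): fails — at w0 but no w with w0R²w and w0Rw.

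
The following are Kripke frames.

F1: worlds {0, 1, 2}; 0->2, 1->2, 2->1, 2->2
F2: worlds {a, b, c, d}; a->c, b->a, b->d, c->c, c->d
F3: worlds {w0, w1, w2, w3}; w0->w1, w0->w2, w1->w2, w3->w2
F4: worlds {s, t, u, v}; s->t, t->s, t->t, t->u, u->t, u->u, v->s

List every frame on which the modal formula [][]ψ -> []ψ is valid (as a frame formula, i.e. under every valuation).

The schema corresponds to density: forall x forall y (Rxy -> exists z (Rxz & Rzy)).
F1: satisfies the condition.
F2: fails — Rba but no z with Rbz and Rza.
F3: fails — Rw1w2 but no z with Rw1z and Rzw2.
F4: fails — Rvs but no z with Rvz and Rzs.

F1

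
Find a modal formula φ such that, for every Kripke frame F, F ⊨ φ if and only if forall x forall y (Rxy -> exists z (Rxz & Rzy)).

□□q → □q

A defining formula is □□q → □q (the C4 axiom).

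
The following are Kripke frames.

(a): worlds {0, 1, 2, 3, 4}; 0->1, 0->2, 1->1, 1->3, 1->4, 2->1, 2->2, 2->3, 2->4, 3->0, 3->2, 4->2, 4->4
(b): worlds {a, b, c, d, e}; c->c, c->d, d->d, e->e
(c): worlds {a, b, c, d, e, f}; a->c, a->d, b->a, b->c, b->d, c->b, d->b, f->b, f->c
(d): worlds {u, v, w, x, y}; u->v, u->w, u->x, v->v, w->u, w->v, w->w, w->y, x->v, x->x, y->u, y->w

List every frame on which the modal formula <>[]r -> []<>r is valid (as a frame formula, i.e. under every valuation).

(b)

The schema corresponds to convergence: forall x forall y forall z (Rxy & Rxz -> exists w (Ryw & Rzw)).
(a): fails — R11 and R13 but 1 and 3 have no common successor.
(b): ✓.
(c): fails — Rbc and Rba but c and a have no common successor.
(d): fails — Rwy and Rwv but y and v have no common successor.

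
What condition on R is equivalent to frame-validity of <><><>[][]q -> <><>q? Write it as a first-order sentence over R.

forall x forall y (x R^3 y -> exists w (y R^2 w & x R^2 w))

This is a Sahlqvist (Geach-type) schema ◇^3□^2q → □^0◇^2q.
Minimal-valuation argument: fix x; take any y with xR^3y and any z with xR^0z. Set V(q) to the set of worlds R-reachable from y in exactly 2 steps. Then □^2q holds at y, so the antecedent holds at x; validity forces ◇^2q at z, giving a w with zR^2w and yR^2w.
First-order correspondent: forall x forall y (x R^3 y -> exists w (y R^2 w & x R^2 w)).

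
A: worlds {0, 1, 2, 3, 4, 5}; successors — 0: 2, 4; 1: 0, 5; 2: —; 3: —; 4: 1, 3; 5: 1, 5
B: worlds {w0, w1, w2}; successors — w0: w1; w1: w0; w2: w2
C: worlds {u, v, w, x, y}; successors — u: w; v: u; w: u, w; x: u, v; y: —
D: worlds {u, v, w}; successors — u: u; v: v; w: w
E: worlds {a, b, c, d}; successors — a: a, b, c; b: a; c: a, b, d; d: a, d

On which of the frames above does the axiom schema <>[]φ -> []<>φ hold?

B, D, E

The schema corresponds to convergence: forall x forall y forall z (Rxy & Rxz -> exists w (Ryw & Rzw)).
A: fails — R02 and R02 but 2 and 2 have no common successor.
B: ✓.
C: fails — Rxu and Rxv but u and v have no common successor.
D: ✓.
E: ✓.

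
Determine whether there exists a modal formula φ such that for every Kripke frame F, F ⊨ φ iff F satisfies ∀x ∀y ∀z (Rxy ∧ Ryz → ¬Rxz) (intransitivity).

Any modally definable frame class is closed under surjective bounded morphisms.
The 3-cycle (worlds 0,1,2 with 0→1→2→0) is intransitive. Mapping every world to a single reflexive point • is a surjective bounded morphism; the reflexive point is not intransitive (R••∧R•• but R••).
So the class is not modally definable.

No — not modally definable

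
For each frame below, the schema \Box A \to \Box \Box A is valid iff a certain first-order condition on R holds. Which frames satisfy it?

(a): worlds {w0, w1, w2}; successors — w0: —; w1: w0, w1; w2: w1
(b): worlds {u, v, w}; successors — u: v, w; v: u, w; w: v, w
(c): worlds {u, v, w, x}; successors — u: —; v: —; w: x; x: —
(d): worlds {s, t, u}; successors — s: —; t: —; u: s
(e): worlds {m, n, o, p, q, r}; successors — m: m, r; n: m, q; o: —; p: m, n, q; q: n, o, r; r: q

This is the axiom for transitivity; its first-order frame correspondent is \forall x \forall y \forall z (Rxy \wedge Ryz \to Rxz).
(a): fails — Rw2w1 and Rw1w0 but not Rw2w0.
(b): fails — Ruv and Rvu but not Ruu.
(c): holds.
(d): holds.
(e): fails — Rpm and Rmr but not Rpr.

(c), (d)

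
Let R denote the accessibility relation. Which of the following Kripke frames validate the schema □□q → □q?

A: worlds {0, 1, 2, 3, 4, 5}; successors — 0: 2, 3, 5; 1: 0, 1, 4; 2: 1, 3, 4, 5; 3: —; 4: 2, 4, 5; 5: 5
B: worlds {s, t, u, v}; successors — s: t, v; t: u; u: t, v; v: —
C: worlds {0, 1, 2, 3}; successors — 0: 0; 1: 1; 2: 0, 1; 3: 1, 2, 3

C

The schema corresponds to density: ∀x ∀y (Rxy → ∃z (Rxz ∧ Rzy)).
A: fails — R02 but no z with R0z and Rz2.
B: fails — Ruv but no z with Ruz and Rzv.
C: satisfies the condition.
Valid on: C.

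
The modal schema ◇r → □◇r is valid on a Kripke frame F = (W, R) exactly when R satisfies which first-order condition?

Suppose ◇r→□◇r is valid. Take Rxy, Rxz and set V(r)={y}. Then ◇r at x, so □◇r at x, so ◇r at z, so some w with Rzw has r; w=y, i.e. Rzy. By symmetry of the argument, Ryz.

the Euclidean property: ∀x ∀y ∀z (Rxy ∧ Rxz → Ryz)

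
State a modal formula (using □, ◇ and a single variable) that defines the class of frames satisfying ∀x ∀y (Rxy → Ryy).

A defining formula is □(□ψ → ψ) (the T□ axiom).

□(□ψ → ψ)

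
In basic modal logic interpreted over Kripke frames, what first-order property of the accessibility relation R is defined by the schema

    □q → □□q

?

This schema is the 4 axiom.
Its frame correspondent is transitivity — ∀x ∀y ∀z (Rxy ∧ Ryz → Rxz).

transitivity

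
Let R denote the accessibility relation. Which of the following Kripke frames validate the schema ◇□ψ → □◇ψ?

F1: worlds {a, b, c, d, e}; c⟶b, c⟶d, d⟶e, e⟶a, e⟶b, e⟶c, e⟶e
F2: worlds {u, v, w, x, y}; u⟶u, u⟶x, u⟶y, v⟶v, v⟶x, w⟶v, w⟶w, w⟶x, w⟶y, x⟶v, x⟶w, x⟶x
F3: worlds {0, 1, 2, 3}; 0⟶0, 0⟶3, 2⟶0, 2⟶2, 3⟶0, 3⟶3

Frame correspondent (Sahlqvist): ∀x ∀y ∀z (Rxy ∧ Rxz → ∃w (Ryw ∧ Rzw)) — i.e. convergence.
F1: fails — Rcd and Rcb but d and b have no common successor.
F2: fails — Ruu and Ruy but u and y have no common successor.
F3: ✓.
Valid on: F3.

F3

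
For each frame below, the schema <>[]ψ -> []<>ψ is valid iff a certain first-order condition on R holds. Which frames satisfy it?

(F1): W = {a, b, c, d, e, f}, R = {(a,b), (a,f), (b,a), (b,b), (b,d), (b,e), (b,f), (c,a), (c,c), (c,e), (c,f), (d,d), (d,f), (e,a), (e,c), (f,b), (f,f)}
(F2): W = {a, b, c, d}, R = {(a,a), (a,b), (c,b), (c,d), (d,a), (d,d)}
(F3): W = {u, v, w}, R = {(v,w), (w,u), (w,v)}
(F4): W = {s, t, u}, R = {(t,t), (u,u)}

(F4)

Frame correspondent (Sahlqvist): forall x forall y forall z (Rxy & Rxz -> exists w (Ryw & Rzw)) — i.e. convergence.
(F1): fails — Rbf and Rbe but f and e have no common successor.
(F2): fails — Rab and Rab but b and b have no common successor.
(F3): fails — Rwu and Rwu but u and u have no common successor.
(F4): satisfies the condition.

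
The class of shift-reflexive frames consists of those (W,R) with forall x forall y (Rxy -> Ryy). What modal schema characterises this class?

□(□q → q)

A defining formula is □(□q → q) (the T□ axiom).
Suppose □(□q→q) is valid. Take Rxy and set V(q)={w : Ryw}. Then at y, □q holds; since □(□q→q) at x, □q→q at y, so q at y, i.e. Ryy.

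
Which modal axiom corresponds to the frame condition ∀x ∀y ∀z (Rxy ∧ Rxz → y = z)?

◇p → □p

This is partial functionality; the standard corresponding axiom is CD: ◇p → □p.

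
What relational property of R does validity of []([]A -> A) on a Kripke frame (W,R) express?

This schema is the T□ axiom.
It corresponds to shift-reflexivity: forall x forall y (Rxy -> Ryy).

shift-reflexivity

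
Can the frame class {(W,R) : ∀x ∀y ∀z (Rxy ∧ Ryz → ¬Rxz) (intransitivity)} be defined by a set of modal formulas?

If a class were modally definable it would be closed under surjective bounded morphisms (Goldblatt–Thomason).
The 3-cycle (worlds a,b,c with a→b→c→a) is intransitive. Mapping every world to a single reflexive point • is a surjective bounded morphism; the reflexive point is not intransitive (R••∧R•• but R••).
Hence intransitivity is not modally definable.

No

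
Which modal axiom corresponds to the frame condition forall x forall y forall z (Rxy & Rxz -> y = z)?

◇s → □s

A defining formula is ◇s → □s (the CD axiom).
Suppose ◇s→□s is valid. Take Rxy, Rxz and set V(s)={y}. Then ◇s at x, so □s at x, so s at z, i.e. z=y.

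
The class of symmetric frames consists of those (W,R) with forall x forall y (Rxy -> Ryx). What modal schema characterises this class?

A defining formula is p → □◇p (the B axiom).
Suppose p→□◇p is valid. Take Rxy and set V(p)={x}. Then p at x, so □◇p at x, so ◇p at y, so some z with Ryz has p; z=x, i.e. Ryx.

p → □◇p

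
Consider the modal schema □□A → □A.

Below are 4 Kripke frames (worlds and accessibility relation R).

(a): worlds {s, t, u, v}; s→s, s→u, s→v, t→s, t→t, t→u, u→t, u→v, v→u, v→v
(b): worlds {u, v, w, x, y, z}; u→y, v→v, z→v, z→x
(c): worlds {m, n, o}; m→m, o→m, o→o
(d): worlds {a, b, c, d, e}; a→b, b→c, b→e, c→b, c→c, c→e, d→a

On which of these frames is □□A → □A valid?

This is the axiom for density; its first-order frame correspondent is ∀x ∀y (Rxy → ∃z (Rxz ∧ Rzy)).
(a): ✓.
(b): fails — Ruy but no t with Rut and Rty.
(c): ✓.
(d): fails — Rab but no z with Raz and Rzb.
Valid on: (a), (c).

(a), (c)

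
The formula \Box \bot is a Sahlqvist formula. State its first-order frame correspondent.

□⊥ is valid iff no world has any successor (otherwise □⊥ fails at any world with one).

Emptiness of R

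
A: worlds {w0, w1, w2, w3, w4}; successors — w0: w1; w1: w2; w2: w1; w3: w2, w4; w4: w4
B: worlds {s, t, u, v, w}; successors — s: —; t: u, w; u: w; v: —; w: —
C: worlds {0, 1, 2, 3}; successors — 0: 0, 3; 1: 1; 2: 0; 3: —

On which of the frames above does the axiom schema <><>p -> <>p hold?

B

Frame correspondent (Sahlqvist): forall x forall y forall z (Rxy & Ryz -> Rxz) — i.e. transitivity.
A: fails — Rw1w2 and Rw2w1 but not Rw1w1.
B: ✓.
C: fails — R20 and R03 but not R23.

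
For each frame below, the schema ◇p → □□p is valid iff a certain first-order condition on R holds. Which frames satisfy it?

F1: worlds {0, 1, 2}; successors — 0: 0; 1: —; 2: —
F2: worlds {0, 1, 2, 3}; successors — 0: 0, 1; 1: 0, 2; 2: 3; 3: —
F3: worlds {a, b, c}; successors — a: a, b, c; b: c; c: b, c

This is the axiom for a generalized confluence (Geach) condition; its first-order frame correspondent is ∀x ∀y ∀z ((xRy ∧ xR²z) → ∃w (y = w ∧ z = w)).
F1: holds.
F2: fails — 0R0, 0R²1 but 0 ≠ 1.
F3: fails — aRa, aR²b but a ≠ b.

F1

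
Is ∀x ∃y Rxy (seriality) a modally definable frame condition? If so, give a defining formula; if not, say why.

Definable; □q → ◇q defines it

The condition is seriality. A defining modal formula is □q → ◇q.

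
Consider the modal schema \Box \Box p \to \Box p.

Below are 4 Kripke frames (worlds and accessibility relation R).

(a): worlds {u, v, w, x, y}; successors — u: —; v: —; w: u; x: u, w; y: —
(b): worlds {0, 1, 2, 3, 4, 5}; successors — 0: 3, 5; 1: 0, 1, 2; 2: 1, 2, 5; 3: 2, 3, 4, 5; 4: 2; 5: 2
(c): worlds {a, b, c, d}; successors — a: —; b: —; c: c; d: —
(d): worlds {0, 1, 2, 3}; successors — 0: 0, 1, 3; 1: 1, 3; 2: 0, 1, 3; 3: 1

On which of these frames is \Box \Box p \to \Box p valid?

(b), (c), (d)

The schema corresponds to density: \forall x \forall y (Rxy \to \exists z (Rxz \wedge Rzy)).
(a): fails — Rxw but no z with Rxz and Rzw.
(b): holds.
(c): holds.
(d): holds.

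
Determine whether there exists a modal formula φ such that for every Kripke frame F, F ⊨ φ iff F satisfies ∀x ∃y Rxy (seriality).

This is a Sahlqvist condition; the D axiom □q → ◇q defines it.
Suppose □q→◇q is valid. At any x set V(q)=W. Then □q at x, so ◇q at x, so x has a successor.

Definable; □q → ◇q defines it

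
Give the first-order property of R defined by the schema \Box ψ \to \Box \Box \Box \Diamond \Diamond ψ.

This is a Sahlqvist (Geach-type) schema ◇^0□^1ψ → □^3◇^2ψ.
First-order correspondent: \forall x \forall z (x R^3 z \to \exists w (xRw \wedge z R^2 w)).

\forall x \forall z (x R^3 z \to \exists w (xRw \wedge z R^2 w))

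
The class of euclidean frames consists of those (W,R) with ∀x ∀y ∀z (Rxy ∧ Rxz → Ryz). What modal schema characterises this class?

This is the Euclidean property; the standard corresponding axiom is 5: ◇q → □◇q.
Suppose ◇q→□◇q is valid. Take Rxy, Rxz and set V(q)={y}. Then ◇q at x, so □◇q at x, so ◇q at z, so some w with Rzw has q; w=y, i.e. Rzy. By symmetry of the argument, Ryz.

◇q → □◇q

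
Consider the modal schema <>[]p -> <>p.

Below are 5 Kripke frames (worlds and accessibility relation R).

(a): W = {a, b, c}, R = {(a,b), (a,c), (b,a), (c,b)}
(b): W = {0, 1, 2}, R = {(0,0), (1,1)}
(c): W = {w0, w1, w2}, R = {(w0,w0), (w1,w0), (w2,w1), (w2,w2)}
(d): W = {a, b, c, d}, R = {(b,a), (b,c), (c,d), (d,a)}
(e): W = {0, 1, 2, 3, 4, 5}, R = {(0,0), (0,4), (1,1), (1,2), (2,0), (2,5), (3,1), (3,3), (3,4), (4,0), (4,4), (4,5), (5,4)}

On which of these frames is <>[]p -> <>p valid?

(b)

This is the axiom for a generalized confluence (Geach) condition; its first-order frame correspondent is forall x forall y (xRy -> exists w (yRw & xRw)).
(a): fails — aRb but no w with bRw and aRw.
(b): holds.
(c): fails — w2Rw1 but no w with w1Rw and w2Rw.
(d): fails — bRa but no w with aRw and bRw.
(e): fails — 1R2 but no w with 2Rw and 1Rw.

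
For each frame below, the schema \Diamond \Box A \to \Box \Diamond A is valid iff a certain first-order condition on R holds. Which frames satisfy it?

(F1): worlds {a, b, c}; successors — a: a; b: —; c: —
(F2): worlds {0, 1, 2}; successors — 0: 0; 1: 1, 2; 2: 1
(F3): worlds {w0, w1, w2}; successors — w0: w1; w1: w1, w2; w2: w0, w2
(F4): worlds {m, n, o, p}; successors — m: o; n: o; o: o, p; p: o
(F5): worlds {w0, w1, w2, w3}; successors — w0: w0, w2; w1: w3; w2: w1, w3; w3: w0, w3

This is the axiom for convergence; its first-order frame correspondent is \forall x \forall y \forall z (Rxy \wedge Rxz \to \exists w (Ryw \wedge Rzw)).
(F1): condition met.
(F2): condition met.
(F3): fails — Rw2w2 and Rw2w0 but w2 and w0 have no common successor.
(F4): condition met.
(F5): fails — Rw0w2 and Rw0w0 but w2 and w0 have no common successor.

(F1), (F2), (F4)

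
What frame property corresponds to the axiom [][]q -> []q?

Suppose □□q→□q is valid. Take Rxy and set V(q)={w : xR²w}. Then □□q at x, so □q at x, so q at y, i.e. ∃z(Rxz∧Rzy).
Conversely, any frame satisfying forall x forall y (Rxy -> exists z (Rxz & Rzy)) validates the schema.
So the correspondent is density.

Density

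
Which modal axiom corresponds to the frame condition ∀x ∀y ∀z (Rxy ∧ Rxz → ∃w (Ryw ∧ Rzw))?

A defining formula is ◇□ψ → □◇ψ (the .2 axiom).

◇□ψ → □◇ψ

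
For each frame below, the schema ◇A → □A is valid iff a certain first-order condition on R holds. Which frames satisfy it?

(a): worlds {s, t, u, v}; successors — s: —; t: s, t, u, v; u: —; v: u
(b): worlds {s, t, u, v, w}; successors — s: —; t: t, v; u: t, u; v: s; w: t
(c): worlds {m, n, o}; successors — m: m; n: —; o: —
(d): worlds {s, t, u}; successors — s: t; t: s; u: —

The schema corresponds to partial functionality: ∀x ∀y ∀z (Rxy ∧ Rxz → y = z).
(a): fails — t sees both s and t.
(b): fails — t sees both t and v.
(c): ✓.
(d): ✓.

(c), (d)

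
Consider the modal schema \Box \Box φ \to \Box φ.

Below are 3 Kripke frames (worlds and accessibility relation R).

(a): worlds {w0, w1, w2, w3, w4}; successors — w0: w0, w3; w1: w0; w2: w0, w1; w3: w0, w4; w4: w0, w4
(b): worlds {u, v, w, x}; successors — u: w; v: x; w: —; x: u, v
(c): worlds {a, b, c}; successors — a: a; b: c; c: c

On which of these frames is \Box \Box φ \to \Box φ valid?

This is the axiom for density; its first-order frame correspondent is \forall x \forall y (Rxy \to \exists z (Rxz \wedge Rzy)).
(a): fails — Rw2w1 but no z with Rw2z and Rzw1.
(b): fails — Rxu but no z with Rxz and Rzu.
(c): ✓.
Valid on: (c).

(c)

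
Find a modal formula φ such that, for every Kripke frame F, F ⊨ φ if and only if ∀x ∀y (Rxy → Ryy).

This is shift-reflexivity; the standard corresponding axiom is T□: □(□ψ → ψ).
Suppose □(□ψ→ψ) is valid. Take Rxy and set V(ψ)={w : Ryw}. Then at y, □ψ holds; since □(□ψ→ψ) at x, □ψ→ψ at y, so ψ at y, i.e. Ryy.

□(□ψ → ψ)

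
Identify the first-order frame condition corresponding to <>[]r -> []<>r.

Suppose ◇□r→□◇r is valid. Take Rxy, Rxz and set V(r)={w : Ryw}. Then □r at y so ◇□r at x, so □◇r at x, so ◇r at z, giving w with Rzw and Ryw.

convergence: forall x forall y forall z (Rxy & Rxz -> exists w (Ryw & Rzw))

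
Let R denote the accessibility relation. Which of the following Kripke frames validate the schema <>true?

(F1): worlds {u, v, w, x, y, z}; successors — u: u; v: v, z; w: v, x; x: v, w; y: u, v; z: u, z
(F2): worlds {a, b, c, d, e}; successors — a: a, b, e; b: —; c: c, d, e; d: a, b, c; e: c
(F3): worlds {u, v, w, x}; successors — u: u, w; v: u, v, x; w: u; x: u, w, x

(F1), (F3)

The schema corresponds to seriality: forall x exists y Rxy.
(F1): satisfies the condition.
(F2): fails — world b has no successor.
(F3): satisfies the condition.
Valid on: (F1), (F3).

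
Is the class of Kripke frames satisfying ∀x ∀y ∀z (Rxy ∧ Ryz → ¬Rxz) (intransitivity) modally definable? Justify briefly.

Any modally definable frame class is closed under surjective bounded morphisms.
The 5-cycle (worlds w0,w1,w2,w3,w4 with w0→w1→w2→w3→w4→w0) is intransitive. Mapping every world to a single reflexive point • is a surjective bounded morphism; the reflexive point is not intransitive (R••∧R•• but R••).
So no modal formula (or set of formulas) defines exactly the intransitive frames.

Not modally definable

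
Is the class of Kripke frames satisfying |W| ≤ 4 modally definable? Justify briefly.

Modal frame validity is preserved under disjoint unions.
Any modal formula valid on each of 5 disjoint one-world frames is valid on their disjoint union (validity is preserved under disjoint unions). Each one-world frame has |W|=1≤4, but the union has |W|=5.
So no modal formula (or set of formulas) defines exactly the |W|≤4 frames.

No — not modally definable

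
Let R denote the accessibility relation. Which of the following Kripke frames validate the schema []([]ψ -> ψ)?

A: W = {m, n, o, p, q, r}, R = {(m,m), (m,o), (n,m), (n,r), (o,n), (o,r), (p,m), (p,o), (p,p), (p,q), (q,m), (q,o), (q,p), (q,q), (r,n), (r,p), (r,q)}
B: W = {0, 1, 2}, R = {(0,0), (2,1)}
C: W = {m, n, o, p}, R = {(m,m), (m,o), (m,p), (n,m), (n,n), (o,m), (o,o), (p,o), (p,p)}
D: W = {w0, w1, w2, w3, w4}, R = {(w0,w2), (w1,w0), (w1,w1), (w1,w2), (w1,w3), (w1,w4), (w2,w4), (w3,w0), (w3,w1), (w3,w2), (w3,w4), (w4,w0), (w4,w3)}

C

This is the axiom for shift-reflexivity; its first-order frame correspondent is forall x forall y (Rxy -> Ryy).
A: fails — Rnr but not Rrr.
B: fails — R21 but not R11.
C: satisfies the condition.
D: fails — Rw1w2 but not Rw2w2.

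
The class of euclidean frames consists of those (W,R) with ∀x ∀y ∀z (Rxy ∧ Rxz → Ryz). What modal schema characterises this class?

◇q → □◇q

This is the Euclidean property; the standard corresponding axiom is 5: ◇q → □◇q.
Suppose ◇q→□◇q is valid. Take Rxy, Rxz and set V(q)={y}. Then ◇q at x, so □◇q at x, so ◇q at z, so some w with Rzw has q; w=y, i.e. Rzy. By symmetry of the argument, Ryz.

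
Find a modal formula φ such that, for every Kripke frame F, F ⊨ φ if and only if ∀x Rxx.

This is reflexivity; the standard corresponding axiom is T: □s → s.
Suppose □s→s is valid. At any x set V(s)={w : Rxw}. Then □s holds at x, so s holds at x, i.e. Rxx.

□s → s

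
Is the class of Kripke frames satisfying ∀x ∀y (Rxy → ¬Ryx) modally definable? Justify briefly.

Any modally definable frame class is closed under surjective bounded morphisms.
The 3-cycle (worlds w0,w1,w2 with w0→w1→w2→w0) is asymmetric. Mapping every world to a single reflexive point • is a surjective bounded morphism, and the reflexive point is not asymmetric (R•• but asymmetry requires ¬R••).
So no modal formula (or set of formulas) defines exactly the asymmetric frames.

Not definable by any modal formula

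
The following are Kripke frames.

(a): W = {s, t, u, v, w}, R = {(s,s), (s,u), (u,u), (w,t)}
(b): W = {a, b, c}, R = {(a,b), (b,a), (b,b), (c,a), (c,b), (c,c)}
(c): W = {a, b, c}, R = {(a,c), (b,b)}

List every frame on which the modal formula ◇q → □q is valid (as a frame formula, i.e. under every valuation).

(c)

Frame correspondent (Sahlqvist): ∀x ∀y ∀z (Rxy ∧ Rxz → y = z) — i.e. partial functionality.
(a): fails — s sees both s and u.
(b): fails — b sees both a and b.
(c): condition met.
Valid on: (c).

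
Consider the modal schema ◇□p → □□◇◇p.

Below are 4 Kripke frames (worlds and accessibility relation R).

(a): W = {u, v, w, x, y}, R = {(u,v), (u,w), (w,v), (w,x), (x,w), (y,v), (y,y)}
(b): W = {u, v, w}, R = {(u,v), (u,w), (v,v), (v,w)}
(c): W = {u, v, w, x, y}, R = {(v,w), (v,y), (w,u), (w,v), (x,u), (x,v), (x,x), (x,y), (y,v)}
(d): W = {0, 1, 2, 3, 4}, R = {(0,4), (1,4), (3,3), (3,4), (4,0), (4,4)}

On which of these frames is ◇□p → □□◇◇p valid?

Frame correspondent (Sahlqvist): ∀x ∀y ∀z ((xRy ∧ xR²z) → ∃w (yRw ∧ zR²w)) — i.e. a generalized confluence (Geach) condition.
(a): fails — uRv, uR²v but no t with vRt and vR²t.
(b): fails — uRv, uR²w but no t with vRt and wR²t.
(c): fails — vRw, vR²u but no t with wRt and uR²t.
(d): holds.
Valid on: (d).

(d)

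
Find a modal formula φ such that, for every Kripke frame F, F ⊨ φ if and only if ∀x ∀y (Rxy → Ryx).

p → □◇p

This is symmetry; the standard corresponding axiom is B: p → □◇p.
Suppose p→□◇p is valid. Take Rxy and set V(p)={x}. Then p at x, so □◇p at x, so ◇p at y, so some z with Ryz has p; z=x, i.e. Ryx.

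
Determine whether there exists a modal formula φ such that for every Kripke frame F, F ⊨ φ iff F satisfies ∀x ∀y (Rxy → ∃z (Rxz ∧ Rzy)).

The condition is density. A defining modal formula is □□p → □p.
Suppose □□p→□p is valid. Take Rxy and set V(p)={w : xR²w}. Then □□p at x, so □p at x, so p at y, i.e. ∃z(Rxz∧Rzy).

Definable; □□p → □p defines it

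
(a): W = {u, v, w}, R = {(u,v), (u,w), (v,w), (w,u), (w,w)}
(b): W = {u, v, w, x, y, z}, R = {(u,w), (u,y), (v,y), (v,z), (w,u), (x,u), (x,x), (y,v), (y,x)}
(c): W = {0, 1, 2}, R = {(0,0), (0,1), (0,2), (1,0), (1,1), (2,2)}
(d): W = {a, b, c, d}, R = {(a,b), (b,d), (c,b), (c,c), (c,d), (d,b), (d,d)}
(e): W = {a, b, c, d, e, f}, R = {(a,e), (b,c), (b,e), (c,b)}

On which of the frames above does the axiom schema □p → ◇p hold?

(a), (c), (d)

Frame correspondent (Sahlqvist): ∀x ∃y Rxy — i.e. seriality.
(a): satisfies the condition.
(b): fails — world z has no successor.
(c): satisfies the condition.
(d): satisfies the condition.
(e): fails — world d has no successor.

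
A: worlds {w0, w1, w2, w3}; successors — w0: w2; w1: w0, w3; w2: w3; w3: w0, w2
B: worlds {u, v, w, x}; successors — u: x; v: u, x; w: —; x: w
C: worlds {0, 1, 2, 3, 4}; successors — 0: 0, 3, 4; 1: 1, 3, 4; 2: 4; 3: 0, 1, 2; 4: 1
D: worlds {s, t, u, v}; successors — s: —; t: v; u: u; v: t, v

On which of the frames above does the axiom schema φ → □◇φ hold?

The schema corresponds to symmetry: ∀x ∀y (Rxy → Ryx).
A: fails — Rw1w0 but not Rw0w1.
B: fails — Rxw but not Rwx.
C: fails — R32 but not R23.
D: holds.

D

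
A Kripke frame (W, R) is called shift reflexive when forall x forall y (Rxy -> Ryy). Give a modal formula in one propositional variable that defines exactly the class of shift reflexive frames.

□(□r → r)

The condition is shift-reflexivity. The T□ schema □(□r → r) defines it.
Suppose □(□r→r) is valid. Take Rxy and set V(r)={w : Ryw}. Then at y, □r holds; since □(□r→r) at x, □r→r at y, so r at y, i.e. Ryy.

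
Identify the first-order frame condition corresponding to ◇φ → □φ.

Suppose ◇φ→□φ is valid. Take Rxy, Rxz and set V(φ)={y}. Then ◇φ at x, so □φ at x, so φ at z, i.e. z=y.

partial functionality: ∀x ∀y ∀z (Rxy ∧ Rxz → y = z)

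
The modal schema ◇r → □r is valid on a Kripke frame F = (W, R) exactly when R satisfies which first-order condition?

partial functionality

Suppose ◇r→□r is valid. Take Rxy, Rxz and set V(r)={y}. Then ◇r at x, so □r at x, so r at z, i.e. z=y.
Conversely, any frame satisfying ∀x ∀y ∀z (Rxy ∧ Rxz → y = z) validates the schema.
So the correspondent is partial functionality.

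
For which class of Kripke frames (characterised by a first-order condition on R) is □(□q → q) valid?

Suppose □(□q→q) is valid. Take Rxy and set V(q)={w : Ryw}. Then at y, □q holds; since □(□q→q) at x, □q→q at y, so q at y, i.e. Ryy.
Conversely, on a frame with shift-reflexivity the schema holds at every world under every valuation.
So the correspondent is shift-reflexivity.

Shift-reflexivity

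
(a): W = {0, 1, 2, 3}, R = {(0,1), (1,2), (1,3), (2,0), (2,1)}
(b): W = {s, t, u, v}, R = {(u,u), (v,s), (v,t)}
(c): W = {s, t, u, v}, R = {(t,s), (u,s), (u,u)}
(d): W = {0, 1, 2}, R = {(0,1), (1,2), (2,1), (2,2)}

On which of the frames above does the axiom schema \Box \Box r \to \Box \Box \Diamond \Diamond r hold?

(b), (d)

Frame correspondent (Sahlqvist): \forall x \forall z (x R^2 z \to \exists w (x R^2 w \wedge z R^2 w)) — i.e. a generalized confluence (Geach) condition.
(a): fails — 0R²3 but no w with 0R²w and 3R²w.
(b): satisfies the condition.
(c): fails — uR²s but no w with uR²w and sR²w.
(d): satisfies the condition.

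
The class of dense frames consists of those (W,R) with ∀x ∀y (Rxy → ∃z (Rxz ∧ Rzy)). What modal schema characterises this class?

□□p → □p

The condition is density. The C4 schema □□p → □p defines it.
Suppose □□p→□p is valid. Take Rxy and set V(p)={w : xR²w}. Then □□p at x, so □p at x, so p at y, i.e. ∃z(Rxz∧Rzy).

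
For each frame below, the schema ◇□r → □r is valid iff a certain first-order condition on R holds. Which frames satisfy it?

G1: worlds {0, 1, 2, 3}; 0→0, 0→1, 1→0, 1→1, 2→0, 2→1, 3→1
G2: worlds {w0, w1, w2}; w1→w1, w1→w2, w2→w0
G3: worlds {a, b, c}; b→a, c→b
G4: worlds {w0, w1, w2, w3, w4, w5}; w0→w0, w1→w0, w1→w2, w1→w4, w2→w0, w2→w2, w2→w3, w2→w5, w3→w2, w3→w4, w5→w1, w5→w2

G1

This is the axiom for a generalized confluence (Geach) condition; its first-order frame correspondent is ∀x ∀y ∀z ((xRy ∧ xRz) → ∃w (yRw ∧ z = w)).
G1: ✓.
G2: fails — w1Rw2, w1Rw1 but no w with w2Rw and w1=w.
G3: fails — bRa, bRa but no w with aRw and a=w.
G4: fails — w1Rw0, w1Rw2 but no w with w0Rw and w2=w.
Valid on: G1.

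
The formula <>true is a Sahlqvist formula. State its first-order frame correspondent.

◇⊤ holds at w iff w has a successor, so frame-validity of ◇⊤ is exactly seriality. Equivalently via □φ → ◇φ:
Suppose □φ→◇φ is valid. At any x set V(φ)=W. Then □φ at x, so ◇φ at x, so x has a successor.

Seriality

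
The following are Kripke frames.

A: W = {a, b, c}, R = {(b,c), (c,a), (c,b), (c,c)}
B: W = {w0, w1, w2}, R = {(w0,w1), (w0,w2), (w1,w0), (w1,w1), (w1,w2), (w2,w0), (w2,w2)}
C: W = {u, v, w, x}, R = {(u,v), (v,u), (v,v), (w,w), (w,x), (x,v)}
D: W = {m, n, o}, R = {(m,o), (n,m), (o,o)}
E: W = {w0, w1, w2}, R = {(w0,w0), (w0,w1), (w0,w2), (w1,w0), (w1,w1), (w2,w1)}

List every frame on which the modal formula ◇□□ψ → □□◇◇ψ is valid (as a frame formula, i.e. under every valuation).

The schema corresponds to a generalized confluence (Geach) condition: ∀x ∀y ∀z ((xRy ∧ xR²z) → ∃w (yR²w ∧ zR²w)).
A: fails — bRc, bR²a but no w with cR²w and aR²w.
B: condition met.
C: condition met.
D: condition met.
E: condition met.

B, C, D, E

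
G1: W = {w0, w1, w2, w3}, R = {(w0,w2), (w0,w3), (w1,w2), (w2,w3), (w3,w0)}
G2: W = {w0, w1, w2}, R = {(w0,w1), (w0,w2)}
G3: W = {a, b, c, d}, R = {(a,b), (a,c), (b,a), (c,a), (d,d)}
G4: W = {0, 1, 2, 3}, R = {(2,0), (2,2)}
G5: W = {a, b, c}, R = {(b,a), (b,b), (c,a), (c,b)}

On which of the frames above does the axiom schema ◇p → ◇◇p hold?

G4, G5

Frame correspondent (Sahlqvist): ∀x ∀y (xRy → ∃w (y = w ∧ xR²w)) — i.e. a generalized confluence (Geach) condition.
G1: fails — w0Rw2 but no w with w2=w and w0R²w.
G2: fails — w0Rw1 but no w with w1=w and w0R²w.
G3: fails — aRb but no w with b=w and aR²w.
G4: satisfies the condition.
G5: satisfies the condition.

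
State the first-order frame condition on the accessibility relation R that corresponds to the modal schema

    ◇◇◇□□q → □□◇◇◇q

This is a Sahlqvist (Geach-type) schema ◇^3□^2q → □^2◇^3q.
Minimal-valuation argument: fix x; take any y with xR^3y and any z with xR^2z. Set V(q) to the set of worlds R-reachable from y in exactly 2 steps. Then □^2q holds at y, so the antecedent holds at x; validity forces ◇^3q at z, giving a w with zR^3w and yR^2w.
First-order correspondent: ∀x ∀y ∀z ((xR³y ∧ xR²z) → ∃w (yR²w ∧ zR³w)).

∀x ∀y ∀z ((xR³y ∧ xR²z) → ∃w (yR²w ∧ zR³w))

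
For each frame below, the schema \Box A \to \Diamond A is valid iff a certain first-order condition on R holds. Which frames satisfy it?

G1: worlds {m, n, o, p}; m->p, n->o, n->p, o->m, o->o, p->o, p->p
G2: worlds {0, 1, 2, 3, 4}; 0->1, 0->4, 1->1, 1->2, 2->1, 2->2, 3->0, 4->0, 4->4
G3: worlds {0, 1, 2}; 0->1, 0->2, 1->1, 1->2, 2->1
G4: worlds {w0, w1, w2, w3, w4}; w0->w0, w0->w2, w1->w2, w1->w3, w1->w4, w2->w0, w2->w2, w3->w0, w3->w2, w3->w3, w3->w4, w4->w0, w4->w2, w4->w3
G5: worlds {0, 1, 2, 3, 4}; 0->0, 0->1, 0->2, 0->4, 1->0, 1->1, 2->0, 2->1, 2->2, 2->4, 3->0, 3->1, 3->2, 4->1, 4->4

This is the axiom for seriality; its first-order frame correspondent is \forall x \exists y Rxy.
G1: ✓.
G2: ✓.
G3: ✓.
G4: ✓.
G5: ✓.

G1, G2, G3, G4, G5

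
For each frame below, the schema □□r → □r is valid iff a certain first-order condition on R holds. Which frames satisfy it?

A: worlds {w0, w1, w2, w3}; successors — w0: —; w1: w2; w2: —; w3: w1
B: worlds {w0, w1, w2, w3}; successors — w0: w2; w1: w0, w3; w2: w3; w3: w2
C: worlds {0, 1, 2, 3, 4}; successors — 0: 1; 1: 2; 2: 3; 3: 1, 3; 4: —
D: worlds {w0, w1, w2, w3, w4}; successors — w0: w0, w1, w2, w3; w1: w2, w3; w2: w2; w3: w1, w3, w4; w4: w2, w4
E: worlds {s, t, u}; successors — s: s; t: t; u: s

D, E

This is the axiom for density; its first-order frame correspondent is ∀x ∀y (Rxy → ∃z (Rxz ∧ Rzy)).
A: fails — Rw1w2 but no z with Rw1z and Rzw2.
B: fails — Rw1w0 but no z with Rw1z and Rzw0.
C: fails — R12 but no z with R1z and Rz2.
D: ✓.
E: ✓.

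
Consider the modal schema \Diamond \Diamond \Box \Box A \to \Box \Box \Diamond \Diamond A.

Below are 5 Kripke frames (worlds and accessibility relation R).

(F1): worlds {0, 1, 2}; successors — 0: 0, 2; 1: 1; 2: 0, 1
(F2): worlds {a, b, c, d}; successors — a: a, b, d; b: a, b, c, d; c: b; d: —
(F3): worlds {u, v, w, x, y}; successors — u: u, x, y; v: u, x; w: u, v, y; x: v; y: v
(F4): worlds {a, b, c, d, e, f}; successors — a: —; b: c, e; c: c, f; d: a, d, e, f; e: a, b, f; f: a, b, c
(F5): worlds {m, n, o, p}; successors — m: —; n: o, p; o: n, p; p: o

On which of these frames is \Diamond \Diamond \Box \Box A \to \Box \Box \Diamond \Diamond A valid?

(F1), (F3), (F5)

The schema corresponds to a generalized confluence (Geach) condition: \forall x \forall y \forall z ((x R^2 y \wedge x R^2 z) \to \exists w (y R^2 w \wedge z R^2 w)).
(F1): holds.
(F2): fails — aR²a, aR²d but no w with aR²w and dR²w.
(F3): holds.
(F4): fails — bR²a, bR²a but no w with aR²w and aR²w.
(F5): holds.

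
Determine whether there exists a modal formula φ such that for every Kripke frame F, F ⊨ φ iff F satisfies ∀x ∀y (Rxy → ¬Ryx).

No — not modally definable

Modal frame validity is preserved under surjective bounded morphisms.
The 5-cycle (worlds 0,1,2,3,4 with 0→1→2→3→4→0) is asymmetric. Mapping every world to a single reflexive point • is a surjective bounded morphism, and the reflexive point is not asymmetric (R•• but asymmetry requires ¬R••).
So the class is not modally definable.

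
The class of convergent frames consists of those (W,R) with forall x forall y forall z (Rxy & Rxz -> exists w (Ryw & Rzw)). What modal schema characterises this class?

The condition is convergence. The .2 schema ◇□s → □◇s defines it.
Suppose ◇□s→□◇s is valid. Take Rxy, Rxz and set V(s)={w : Ryw}. Then □s at y so ◇□s at x, so □◇s at x, so ◇s at z, giving w with Rzw and Ryw.

◇□s → □◇s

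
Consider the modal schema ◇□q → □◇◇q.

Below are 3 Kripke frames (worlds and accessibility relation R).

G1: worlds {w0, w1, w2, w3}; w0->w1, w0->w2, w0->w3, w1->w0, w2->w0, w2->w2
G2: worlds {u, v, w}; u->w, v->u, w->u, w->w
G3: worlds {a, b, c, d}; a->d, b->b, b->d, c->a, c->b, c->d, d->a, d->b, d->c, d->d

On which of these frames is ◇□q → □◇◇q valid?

G2, G3

The schema corresponds to a generalized confluence (Geach) condition: ∀x ∀y ∀z ((xRy ∧ xRz) → ∃w (yRw ∧ zR²w)).
G1: fails — w0Rw1, w0Rw1 but no w with w1Rw and w1R²w.
G2: ✓.
G3: ✓.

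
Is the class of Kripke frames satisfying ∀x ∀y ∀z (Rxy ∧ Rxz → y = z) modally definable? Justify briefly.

Yes: it is partial functionality, defined by the CD schema ◇p → □p.

Yes, by ◇p → □p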